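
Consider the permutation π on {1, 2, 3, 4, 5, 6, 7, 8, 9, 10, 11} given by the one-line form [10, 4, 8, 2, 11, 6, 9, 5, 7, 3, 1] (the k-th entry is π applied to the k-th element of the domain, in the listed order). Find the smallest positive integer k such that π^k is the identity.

6

The disjoint-cycle form of π has cycle lengths 6, 2, 2, 1.
The order of π is the least common multiple of its cycle lengths: lcm(6, 2, 2) = 6.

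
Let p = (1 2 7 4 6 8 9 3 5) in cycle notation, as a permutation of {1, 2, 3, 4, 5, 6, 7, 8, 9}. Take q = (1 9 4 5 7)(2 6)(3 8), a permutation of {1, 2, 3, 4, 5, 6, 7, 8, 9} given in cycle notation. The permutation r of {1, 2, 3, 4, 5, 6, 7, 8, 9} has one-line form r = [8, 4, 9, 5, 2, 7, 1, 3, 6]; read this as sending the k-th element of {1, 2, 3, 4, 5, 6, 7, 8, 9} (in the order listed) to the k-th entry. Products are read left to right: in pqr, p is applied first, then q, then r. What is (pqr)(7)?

2

Chase 7: p(7) = 4; q(4) = 5; r(5) = 2. Hence (pqr)(7) = 2.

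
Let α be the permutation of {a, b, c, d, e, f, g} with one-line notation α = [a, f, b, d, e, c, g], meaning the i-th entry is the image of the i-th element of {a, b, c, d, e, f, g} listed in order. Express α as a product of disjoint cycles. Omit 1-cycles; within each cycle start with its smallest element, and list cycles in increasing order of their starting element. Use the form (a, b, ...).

(b, f, c)

From b: b → f → c → b, closing the cycle (b, f, c).
Repeating from the next unused element and collecting all non-trivial cycles gives (b, f, c).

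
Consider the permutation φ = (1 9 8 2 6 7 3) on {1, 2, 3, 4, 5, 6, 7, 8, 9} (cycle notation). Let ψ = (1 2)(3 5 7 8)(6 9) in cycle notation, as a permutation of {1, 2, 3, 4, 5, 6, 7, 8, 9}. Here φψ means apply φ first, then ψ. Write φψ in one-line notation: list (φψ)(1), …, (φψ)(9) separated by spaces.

6 9 2 4 7 8 5 1 3

(φψ)(x) = ψ(φ(x)). Computing each image: ψ(φ(1)) = ψ(9) = 6, ψ(φ(2)) = ψ(6) = 9, ψ(φ(3)) = ψ(1) = 2, ψ(φ(4)) = ψ(4) = 4, ψ(φ(5)) = ψ(5) = 7, ψ(φ(6)) = ψ(7) = 8, ψ(φ(7)) = ψ(3) = 5, ψ(φ(8)) = ψ(2) = 1, ψ(φ(9)) = ψ(8) = 3.
Hence φψ = [6 9 2 4 7 8 5 1 3].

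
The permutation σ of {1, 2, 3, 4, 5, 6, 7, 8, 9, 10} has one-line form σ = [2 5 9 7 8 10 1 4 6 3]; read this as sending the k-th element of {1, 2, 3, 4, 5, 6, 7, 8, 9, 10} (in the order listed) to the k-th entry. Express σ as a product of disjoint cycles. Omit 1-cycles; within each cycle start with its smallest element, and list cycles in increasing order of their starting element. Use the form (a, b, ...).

From 1: 1 → 2 → 5 → 8 → 4 → 7 → 1, closing the cycle (1, 2, 5, 8, 4, 7).
Continuing from each remaining unvisited element yields (1, 2, 5, 8, 4, 7)(3, 9, 6, 10).

(1, 2, 5, 8, 4, 7)(3, 9, 6, 10)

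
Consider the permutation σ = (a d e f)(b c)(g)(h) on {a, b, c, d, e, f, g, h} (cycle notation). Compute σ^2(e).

a

e lies in the 4-cycle (a d e f).
Stepping 2 places around the cycle: e → f → a.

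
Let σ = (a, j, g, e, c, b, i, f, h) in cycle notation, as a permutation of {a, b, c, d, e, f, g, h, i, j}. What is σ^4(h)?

h lies in the 9-cycle (a, j, g, e, c, b, i, f, h).
Advancing 4 steps from h: h → a → j → g → e.

e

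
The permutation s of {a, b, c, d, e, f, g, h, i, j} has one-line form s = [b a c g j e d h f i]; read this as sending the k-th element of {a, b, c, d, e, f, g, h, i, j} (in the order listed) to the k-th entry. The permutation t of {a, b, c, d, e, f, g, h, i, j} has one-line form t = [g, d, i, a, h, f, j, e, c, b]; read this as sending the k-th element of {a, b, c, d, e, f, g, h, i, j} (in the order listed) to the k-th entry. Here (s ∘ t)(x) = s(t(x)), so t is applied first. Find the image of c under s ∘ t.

(s ∘ t)(c) = s(t(c)). t(c) = i, then s(i) = f. So (s ∘ t)(c) = f.

f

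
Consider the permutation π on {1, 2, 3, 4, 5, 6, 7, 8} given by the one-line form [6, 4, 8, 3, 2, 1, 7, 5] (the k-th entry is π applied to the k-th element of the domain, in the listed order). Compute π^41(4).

3

Tracing 4 → 3 → … returns to 4 after 5 steps, so 4 lies in a 5-cycle (2, 4, 3, 8, 5).
On a 5-cycle, π^5 is the identity, so π^41 = π^1 there (41 ≡ 1 mod 5).
Advancing 1 step from 4: 4 → 3.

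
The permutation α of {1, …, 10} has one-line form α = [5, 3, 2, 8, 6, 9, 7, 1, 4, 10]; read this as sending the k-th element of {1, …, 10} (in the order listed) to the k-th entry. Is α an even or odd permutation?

even

In disjoint-cycle form the cycle lengths are 6, 2, 1, 1.
A cycle is odd iff its length is even; α has 2 even-length cycles, so sgn(α) = (−1)^2 and α is even.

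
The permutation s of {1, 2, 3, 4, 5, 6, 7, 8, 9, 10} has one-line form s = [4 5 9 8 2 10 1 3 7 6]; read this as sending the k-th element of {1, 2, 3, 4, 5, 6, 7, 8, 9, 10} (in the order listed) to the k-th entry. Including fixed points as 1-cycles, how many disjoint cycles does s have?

The cycle decomposition is (1, 4, 8, 3, 9, 7)(2, 5)(6, 10), which has 3 cycles (counting 1-cycles).

3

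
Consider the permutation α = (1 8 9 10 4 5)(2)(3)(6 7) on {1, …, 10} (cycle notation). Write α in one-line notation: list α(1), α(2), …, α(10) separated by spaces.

8 2 3 5 1 7 6 9 10 4

Image by image: 1→8, 2→2, 3→3, 4→5, 5→1, 6→7, 7→6, 8→9, 9→10, 10→4.
Listing these in domain order gives 8 2 3 5 1 7 6 9 10 4.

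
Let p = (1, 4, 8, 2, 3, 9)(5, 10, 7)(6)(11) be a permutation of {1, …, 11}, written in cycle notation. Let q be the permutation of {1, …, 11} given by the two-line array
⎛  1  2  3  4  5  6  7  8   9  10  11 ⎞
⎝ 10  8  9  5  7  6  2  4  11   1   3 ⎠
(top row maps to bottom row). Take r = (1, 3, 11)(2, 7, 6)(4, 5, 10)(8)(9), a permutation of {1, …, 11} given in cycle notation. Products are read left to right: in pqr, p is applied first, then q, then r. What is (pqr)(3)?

(pqr)(3) = r(q(p(3))). p(3) = 9, then q(9) = 11, then r(11) = 1, so the result is 1.

1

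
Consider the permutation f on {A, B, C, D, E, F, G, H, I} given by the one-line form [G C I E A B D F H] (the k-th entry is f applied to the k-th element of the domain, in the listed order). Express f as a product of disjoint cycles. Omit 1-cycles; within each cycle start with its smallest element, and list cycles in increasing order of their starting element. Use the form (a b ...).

From A: A → G → D → E → A, closing the cycle (A G D E).
Repeating from the next unused element and collecting all non-trivial cycles gives (A G D E)(B C I H F).

(A G D E)(B C I H F)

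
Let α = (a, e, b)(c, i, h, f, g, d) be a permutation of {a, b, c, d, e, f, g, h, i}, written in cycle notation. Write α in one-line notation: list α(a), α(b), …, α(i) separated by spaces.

e a i c b g d f h

Image by image: a↦e, b↦a, c↦i, d↦c, e↦b, f↦g, g↦d, h↦f, i↦h.
So the one-line form is e a i c b g d f h.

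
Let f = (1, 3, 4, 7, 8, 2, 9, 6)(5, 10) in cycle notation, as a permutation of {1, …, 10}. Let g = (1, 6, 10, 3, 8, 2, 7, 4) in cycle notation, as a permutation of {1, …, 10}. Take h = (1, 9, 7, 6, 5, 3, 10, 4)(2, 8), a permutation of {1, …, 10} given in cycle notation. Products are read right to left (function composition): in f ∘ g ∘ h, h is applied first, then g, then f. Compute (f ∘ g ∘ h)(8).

(f ∘ g ∘ h)(8) = f(g(h(8))). h(8) = 2, then g(2) = 7, then f(7) = 8, so the result is 8.

8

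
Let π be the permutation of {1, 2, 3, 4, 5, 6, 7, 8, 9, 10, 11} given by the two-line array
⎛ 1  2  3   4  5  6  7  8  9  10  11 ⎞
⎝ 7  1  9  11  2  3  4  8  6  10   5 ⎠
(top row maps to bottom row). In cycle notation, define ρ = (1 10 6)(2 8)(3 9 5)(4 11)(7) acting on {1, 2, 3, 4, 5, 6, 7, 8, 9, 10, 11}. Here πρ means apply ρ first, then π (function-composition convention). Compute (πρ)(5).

(πρ)(5) = π(ρ(5)). ρ(5) = 3, then π(3) = 9. So (πρ)(5) = 9.

9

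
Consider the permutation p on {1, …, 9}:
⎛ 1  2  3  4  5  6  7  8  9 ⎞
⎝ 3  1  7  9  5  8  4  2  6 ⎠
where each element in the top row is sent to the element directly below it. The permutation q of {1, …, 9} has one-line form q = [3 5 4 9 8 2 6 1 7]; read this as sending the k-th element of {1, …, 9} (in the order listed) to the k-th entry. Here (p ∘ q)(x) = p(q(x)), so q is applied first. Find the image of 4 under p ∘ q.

First apply q: q(4) = 9, then p(9) = 6. Thus (p ∘ q)(4) = 6.

6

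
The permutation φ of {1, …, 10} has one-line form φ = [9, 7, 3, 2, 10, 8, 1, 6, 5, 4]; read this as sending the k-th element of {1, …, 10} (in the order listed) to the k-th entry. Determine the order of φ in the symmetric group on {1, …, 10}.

14

The disjoint-cycle form of φ has cycle lengths 7, 2, 1.
The order is lcm(7, 2) = 14.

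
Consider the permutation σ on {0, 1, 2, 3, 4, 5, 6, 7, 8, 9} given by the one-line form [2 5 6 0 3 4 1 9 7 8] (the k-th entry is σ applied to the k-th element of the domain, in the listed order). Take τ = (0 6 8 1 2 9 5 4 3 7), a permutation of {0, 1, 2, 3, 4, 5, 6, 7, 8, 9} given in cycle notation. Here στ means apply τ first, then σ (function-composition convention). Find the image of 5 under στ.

First apply τ: τ(5) = 4, then σ(4) = 3. Thus (στ)(5) = 3.

3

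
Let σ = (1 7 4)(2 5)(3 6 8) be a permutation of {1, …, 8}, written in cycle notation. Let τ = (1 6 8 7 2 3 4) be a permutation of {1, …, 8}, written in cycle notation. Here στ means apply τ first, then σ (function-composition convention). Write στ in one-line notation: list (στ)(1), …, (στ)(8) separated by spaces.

Chase each element through τ then σ: 1 → 6 → 8; 2 → 3 → 6; 3 → 4 → 1; 4 → 1 → 7; 5 → 5 → 2; 6 → 8 → 3; 7 → 2 → 5; 8 → 7 → 4.
So στ in one-line form is 8 6 1 7 2 3 5 4.

8 6 1 7 2 3 5 4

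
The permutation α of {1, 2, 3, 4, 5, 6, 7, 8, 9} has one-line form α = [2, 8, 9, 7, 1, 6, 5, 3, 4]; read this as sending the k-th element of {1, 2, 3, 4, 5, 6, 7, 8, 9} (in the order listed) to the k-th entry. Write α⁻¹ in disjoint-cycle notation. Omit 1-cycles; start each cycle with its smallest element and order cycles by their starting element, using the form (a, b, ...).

(1, 5, 7, 4, 9, 3, 8, 2)

The cycle decomposition of α is (1, 2, 8, 3, 9, 4, 7, 5).
The inverse reverses every cycle; in canonical form, α⁻¹ = (1, 5, 7, 4, 9, 3, 8, 2).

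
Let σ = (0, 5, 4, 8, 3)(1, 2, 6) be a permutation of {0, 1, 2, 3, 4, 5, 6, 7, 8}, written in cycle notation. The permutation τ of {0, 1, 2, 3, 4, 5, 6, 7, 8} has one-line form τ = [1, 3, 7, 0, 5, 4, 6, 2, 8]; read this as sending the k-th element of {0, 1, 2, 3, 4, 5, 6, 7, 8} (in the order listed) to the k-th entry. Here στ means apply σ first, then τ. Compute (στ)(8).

0

First apply σ: σ(8) = 3, then τ(3) = 0. Thus (στ)(8) = 0.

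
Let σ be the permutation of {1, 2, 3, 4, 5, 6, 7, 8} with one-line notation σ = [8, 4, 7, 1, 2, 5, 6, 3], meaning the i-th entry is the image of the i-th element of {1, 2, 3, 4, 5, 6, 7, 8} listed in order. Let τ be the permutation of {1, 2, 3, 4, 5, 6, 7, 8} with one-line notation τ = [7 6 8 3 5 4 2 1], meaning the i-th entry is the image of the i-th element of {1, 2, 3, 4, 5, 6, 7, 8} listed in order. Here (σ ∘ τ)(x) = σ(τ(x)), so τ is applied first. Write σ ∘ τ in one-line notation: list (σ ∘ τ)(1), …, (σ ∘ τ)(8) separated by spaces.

Chase each element through τ then σ: 1 → 7 → 6; 2 → 6 → 5; 3 → 8 → 3; 4 → 3 → 7; 5 → 5 → 2; 6 → 4 → 1; 7 → 2 → 4; 8 → 1 → 8.
Collecting the images, σ ∘ τ = [6 5 3 7 2 1 4 8].

6 5 3 7 2 1 4 8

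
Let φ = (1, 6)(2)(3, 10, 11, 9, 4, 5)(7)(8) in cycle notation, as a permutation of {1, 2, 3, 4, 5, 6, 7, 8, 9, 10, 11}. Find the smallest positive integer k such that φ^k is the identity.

6

The disjoint cycles have lengths 6, 2, 1, 1, 1.
The order of φ is the least common multiple of its cycle lengths: lcm(6, 2) = 6.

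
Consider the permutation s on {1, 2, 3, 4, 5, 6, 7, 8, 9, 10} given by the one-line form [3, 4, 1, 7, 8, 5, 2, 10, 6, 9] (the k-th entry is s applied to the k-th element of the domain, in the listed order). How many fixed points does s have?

No element satisfies s(x) = x, so there are 0 fixed points.

0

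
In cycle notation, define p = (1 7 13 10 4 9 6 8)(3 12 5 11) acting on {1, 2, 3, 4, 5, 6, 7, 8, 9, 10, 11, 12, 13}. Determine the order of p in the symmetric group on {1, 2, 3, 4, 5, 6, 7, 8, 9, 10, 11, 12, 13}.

The cycle type of p is (8, 4, 1).
The order of p is the least common multiple of its cycle lengths: lcm(8, 4) = 8.

8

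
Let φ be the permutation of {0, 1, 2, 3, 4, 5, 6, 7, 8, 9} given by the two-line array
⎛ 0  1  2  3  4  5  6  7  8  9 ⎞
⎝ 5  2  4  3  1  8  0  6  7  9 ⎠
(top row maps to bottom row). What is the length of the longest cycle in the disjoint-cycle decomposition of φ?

Decomposing into disjoint cycles gives (0 5 8 7 6)(1 2 4); the longest has length 5.

5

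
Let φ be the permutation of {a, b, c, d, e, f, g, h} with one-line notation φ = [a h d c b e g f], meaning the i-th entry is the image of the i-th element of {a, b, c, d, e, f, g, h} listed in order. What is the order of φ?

Decomposing into disjoint cycles gives cycle lengths 4, 2, 1, 1.
The order of φ is the least common multiple of its cycle lengths: lcm(4, 2) = 4.

4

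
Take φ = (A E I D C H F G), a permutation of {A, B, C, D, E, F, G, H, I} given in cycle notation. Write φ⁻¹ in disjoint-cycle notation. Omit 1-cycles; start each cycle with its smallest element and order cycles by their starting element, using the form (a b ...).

If φ sends a → b within a cycle, φ⁻¹ sends b → a; equivalently, reverse each cycle.
Reversing each cycle of φ and rotating so the smallest element leads gives (A G F H C D I E).

(A G F H C D I E)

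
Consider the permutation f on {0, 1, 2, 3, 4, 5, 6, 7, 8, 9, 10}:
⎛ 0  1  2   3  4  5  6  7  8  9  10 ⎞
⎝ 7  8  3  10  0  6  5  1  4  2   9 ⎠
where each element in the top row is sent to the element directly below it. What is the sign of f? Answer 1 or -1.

1

In disjoint-cycle form the cycle lengths are 5, 4, 2.
A cycle is odd iff its length is even; f has 2 even-length cycles, so sgn(f) = (−1)^2 and f is even.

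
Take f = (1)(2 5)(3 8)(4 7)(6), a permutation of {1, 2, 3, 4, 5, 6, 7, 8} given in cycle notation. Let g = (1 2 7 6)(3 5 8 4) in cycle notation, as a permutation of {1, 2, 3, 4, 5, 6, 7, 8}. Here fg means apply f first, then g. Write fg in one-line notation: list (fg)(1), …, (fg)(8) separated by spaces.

For each element, apply f then g: 1 → 1 → 2; 2 → 5 → 8; 3 → 8 → 4; 4 → 7 → 6; 5 → 2 → 7; 6 → 6 → 1; 7 → 4 → 3; 8 → 3 → 5.
Collecting the images, fg = [2 8 4 6 7 1 3 5].

2 8 4 6 7 1 3 5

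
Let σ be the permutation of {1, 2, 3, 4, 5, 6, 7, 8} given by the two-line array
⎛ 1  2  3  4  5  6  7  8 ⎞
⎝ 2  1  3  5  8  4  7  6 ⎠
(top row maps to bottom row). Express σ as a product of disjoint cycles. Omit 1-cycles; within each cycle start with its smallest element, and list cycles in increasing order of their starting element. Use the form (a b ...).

(1 2)(4 5 8 6)

From 1: 1 → 2 → 1, closing the cycle (1 2).
Continuing from each remaining unvisited element yields (1 2)(4 5 8 6).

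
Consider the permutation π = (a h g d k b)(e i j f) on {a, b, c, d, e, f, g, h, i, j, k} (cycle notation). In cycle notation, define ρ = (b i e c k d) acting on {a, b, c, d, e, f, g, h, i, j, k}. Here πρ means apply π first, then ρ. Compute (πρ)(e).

e

(πρ)(e) = ρ(π(e)). π(e) = i, then ρ(i) = e. So (πρ)(e) = e.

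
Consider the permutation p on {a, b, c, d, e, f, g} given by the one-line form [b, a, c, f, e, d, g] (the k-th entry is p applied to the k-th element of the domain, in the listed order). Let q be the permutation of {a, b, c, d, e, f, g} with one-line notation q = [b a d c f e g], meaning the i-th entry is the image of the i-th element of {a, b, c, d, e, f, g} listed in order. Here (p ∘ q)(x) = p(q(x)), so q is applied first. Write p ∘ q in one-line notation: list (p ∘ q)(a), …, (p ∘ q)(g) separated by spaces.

a b f c d e g

(p ∘ q)(x) = p(q(x)). Computing each image: p(q(a)) = p(b) = a, p(q(b)) = p(a) = b, p(q(c)) = p(d) = f, p(q(d)) = p(c) = c, p(q(e)) = p(f) = d, p(q(f)) = p(e) = e, p(q(g)) = p(g) = g.
Hence p ∘ q = [a b f c d e g].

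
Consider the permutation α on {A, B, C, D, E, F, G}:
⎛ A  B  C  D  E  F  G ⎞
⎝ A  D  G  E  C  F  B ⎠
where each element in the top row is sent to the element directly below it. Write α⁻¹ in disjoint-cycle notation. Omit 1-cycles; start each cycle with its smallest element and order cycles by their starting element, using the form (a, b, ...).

(B, G, C, E, D)

First write α in disjoint cycles: (B, D, E, C, G).
The inverse reverses every cycle; in canonical form, α⁻¹ = (B, G, C, E, D).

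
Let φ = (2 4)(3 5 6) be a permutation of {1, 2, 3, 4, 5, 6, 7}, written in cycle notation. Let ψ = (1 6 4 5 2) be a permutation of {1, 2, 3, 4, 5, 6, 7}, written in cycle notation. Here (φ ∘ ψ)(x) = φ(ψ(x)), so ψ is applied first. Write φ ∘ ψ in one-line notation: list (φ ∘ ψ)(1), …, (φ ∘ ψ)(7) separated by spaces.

For each element, apply ψ then φ: 1 → 6 → 3; 2 → 1 → 1; 3 → 3 → 5; 4 → 5 → 6; 5 → 2 → 4; 6 → 4 → 2; 7 → 7 → 7.
Collecting the images, φ ∘ ψ = [3 1 5 6 4 2 7].

3 1 5 6 4 2 7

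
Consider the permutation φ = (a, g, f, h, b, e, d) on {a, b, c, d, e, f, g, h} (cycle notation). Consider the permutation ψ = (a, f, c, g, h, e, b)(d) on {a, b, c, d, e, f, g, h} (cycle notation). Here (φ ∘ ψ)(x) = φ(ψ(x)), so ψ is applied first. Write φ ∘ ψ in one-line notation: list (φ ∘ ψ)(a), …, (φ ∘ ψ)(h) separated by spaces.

h g f a e c b d

(φ ∘ ψ)(x) = φ(ψ(x)). Computing each image: φ(ψ(a)) = φ(f) = h, φ(ψ(b)) = φ(a) = g, φ(ψ(c)) = φ(g) = f, φ(ψ(d)) = φ(d) = a, φ(ψ(e)) = φ(b) = e, φ(ψ(f)) = φ(c) = c, φ(ψ(g)) = φ(h) = b, φ(ψ(h)) = φ(e) = d.
Hence φ ∘ ψ = [h g f a e c b d].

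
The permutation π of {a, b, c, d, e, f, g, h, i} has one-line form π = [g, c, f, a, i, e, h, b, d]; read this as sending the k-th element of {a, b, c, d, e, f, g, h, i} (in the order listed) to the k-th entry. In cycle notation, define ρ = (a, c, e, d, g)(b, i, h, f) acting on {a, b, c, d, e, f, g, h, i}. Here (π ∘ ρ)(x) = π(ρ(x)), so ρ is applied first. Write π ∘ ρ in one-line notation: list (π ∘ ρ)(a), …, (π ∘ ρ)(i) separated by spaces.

f d i h a c g e b

Chase each element through ρ then π: a → c → f; b → i → d; c → e → i; d → g → h; e → d → a; f → b → c; g → a → g; h → f → e; i → h → b.
Collecting the images, π ∘ ρ = [f d i h a c g e b].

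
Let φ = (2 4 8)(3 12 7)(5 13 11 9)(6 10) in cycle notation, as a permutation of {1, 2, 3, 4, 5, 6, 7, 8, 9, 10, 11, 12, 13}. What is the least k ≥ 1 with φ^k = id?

The disjoint cycles have lengths 4, 3, 3, 2, 1.
Since disjoint cycles commute, ord(φ) = lcm(4, 3, 3, 2) = 12.

12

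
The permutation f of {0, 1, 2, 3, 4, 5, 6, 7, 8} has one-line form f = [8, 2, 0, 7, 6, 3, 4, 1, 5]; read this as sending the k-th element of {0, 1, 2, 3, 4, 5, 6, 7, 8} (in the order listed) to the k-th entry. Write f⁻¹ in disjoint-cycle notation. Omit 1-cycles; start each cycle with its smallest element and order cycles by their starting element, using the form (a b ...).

(0 2 1 7 3 5 8)(4 6)

First write f in disjoint cycles: (0 8 5 3 7 1 2)(4 6).
Reversing each cycle (and rotating so the smallest element leads) gives f⁻¹ = (0 2 1 7 3 5 8)(4 6).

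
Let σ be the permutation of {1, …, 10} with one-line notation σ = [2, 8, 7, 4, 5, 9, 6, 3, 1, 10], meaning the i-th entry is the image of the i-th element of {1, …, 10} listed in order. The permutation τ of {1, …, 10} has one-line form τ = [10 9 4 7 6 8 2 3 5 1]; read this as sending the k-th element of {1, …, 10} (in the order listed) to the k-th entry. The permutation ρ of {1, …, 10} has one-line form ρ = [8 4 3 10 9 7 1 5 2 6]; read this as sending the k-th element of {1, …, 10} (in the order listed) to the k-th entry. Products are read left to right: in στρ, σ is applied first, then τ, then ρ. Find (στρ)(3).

4

Chase 3: σ(3) = 7; τ(7) = 2; ρ(2) = 4. Hence (στρ)(3) = 4.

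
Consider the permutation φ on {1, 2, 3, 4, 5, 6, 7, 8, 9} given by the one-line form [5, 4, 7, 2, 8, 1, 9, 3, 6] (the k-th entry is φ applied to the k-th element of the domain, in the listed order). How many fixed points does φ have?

No element satisfies φ(x) = x, so there are 0 fixed points.

0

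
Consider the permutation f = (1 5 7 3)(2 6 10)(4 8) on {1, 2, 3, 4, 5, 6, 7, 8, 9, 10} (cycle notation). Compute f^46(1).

7

1 lies in the 4-cycle (1 5 7 3).
Powers repeat with period 4 on this cycle, and 46 mod 4 = 2, so f^46(1) = f^2(1).
Stepping 2 places around the cycle: 1 → 5 → 7.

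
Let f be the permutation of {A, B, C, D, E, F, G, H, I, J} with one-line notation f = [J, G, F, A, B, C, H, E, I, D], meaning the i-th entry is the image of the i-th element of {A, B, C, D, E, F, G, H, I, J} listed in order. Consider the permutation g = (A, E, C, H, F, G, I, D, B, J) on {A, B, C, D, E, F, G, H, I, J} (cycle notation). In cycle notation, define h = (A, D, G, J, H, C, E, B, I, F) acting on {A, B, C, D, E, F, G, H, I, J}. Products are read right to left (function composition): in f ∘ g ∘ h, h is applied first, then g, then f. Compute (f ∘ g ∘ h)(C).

F

Apply the permutations in order: h(C) = E, then g(E) = C, then f(C) = F. So (f ∘ g ∘ h)(C) = F.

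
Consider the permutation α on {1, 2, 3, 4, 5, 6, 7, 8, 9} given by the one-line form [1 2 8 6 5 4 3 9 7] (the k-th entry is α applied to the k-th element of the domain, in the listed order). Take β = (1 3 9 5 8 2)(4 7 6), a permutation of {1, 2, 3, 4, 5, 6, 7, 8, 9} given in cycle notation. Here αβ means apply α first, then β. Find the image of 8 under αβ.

5

First apply α: α(8) = 9, then β(9) = 5. Thus (αβ)(8) = 5.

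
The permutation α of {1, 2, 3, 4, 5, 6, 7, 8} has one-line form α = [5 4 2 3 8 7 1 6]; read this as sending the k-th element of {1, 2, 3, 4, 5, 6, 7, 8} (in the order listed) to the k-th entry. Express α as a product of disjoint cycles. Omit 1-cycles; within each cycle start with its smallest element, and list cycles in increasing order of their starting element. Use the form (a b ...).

(1 5 8 6 7)(2 4 3)

Iterating α from 1 gives 1 → 5 → 8 → 6 → 7 → 1; that is the 5-cycle (1 5 8 6 7).
Repeating from the next unused element and collecting all non-trivial cycles gives (1 5 8 6 7)(2 4 3).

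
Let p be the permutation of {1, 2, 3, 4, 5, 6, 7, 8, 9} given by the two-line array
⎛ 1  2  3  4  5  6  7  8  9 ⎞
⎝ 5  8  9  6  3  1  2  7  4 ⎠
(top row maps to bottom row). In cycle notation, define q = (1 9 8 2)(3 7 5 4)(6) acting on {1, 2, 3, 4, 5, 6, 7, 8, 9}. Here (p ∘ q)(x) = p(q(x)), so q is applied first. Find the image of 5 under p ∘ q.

6

First apply q: q(5) = 4, then p(4) = 6. Thus (p ∘ q)(5) = 6.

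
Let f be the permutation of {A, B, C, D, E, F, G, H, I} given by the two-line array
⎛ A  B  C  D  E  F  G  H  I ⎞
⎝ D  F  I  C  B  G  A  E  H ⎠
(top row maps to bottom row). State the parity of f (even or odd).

even

In disjoint-cycle form the cycle lengths are 9.
A cycle is odd iff its length is even; f has 0 even-length cycles, so sgn(f) = (−1)^0 and f is even.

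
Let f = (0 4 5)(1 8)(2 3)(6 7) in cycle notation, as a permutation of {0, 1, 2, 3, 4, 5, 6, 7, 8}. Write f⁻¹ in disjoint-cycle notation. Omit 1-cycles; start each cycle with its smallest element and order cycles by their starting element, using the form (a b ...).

(0 5 4)(1 8)(2 3)(6 7)

If f sends a → b within a cycle, f⁻¹ sends b → a; equivalently, reverse each cycle.
After reversing and putting each cycle's least element first, f⁻¹ = (0 5 4)(1 8)(2 3)(6 7).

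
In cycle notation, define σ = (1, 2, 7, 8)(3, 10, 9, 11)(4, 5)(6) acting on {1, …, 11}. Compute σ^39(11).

11 lies in the 4-cycle (3, 10, 9, 11).
Powers repeat with period 4 on this cycle, and 39 mod 4 = 3, so σ^39(11) = σ^3(11).
Advancing 3 steps from 11: 11 → 3 → 10 → 9.

9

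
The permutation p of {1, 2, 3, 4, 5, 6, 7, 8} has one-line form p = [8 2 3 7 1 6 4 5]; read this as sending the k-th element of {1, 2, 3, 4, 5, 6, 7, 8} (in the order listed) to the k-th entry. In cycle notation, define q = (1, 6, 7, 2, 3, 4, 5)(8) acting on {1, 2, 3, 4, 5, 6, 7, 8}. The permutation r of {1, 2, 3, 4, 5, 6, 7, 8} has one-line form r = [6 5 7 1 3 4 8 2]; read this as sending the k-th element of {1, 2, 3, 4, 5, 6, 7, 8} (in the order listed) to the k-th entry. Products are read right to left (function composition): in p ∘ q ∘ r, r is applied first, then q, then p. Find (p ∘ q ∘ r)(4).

6

(p ∘ q ∘ r)(4) = p(q(r(4))). r(4) = 1, then q(1) = 6, then p(6) = 6, so the result is 6.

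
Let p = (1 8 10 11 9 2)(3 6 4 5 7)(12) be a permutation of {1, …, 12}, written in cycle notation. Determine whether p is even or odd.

The cycle lengths are 6, 5, 1.
A cycle is odd iff its length is even; p has 1 even-length cycle, so sgn(p) = (−1)^1 and p is odd.

odd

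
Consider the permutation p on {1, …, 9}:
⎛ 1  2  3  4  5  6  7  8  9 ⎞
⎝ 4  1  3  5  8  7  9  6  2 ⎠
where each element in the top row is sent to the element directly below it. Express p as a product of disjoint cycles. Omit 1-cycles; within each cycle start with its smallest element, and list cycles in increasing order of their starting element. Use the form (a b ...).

(1 4 5 8 6 7 9 2)

Start at 1 and follow images: 1 → 4 → 5 → 8 → 6 → 7 → 9 → 2 → 1, giving the cycle (1 4 5 8 6 7 9 2).
Continuing from each remaining unvisited element yields (1 4 5 8 6 7 9 2).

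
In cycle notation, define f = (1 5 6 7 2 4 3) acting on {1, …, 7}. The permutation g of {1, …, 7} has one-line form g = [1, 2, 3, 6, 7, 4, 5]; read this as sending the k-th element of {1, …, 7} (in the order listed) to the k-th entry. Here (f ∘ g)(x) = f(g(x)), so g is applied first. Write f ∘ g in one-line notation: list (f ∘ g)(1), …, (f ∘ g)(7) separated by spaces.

Chase each element through g then f: 1 → 1 → 5; 2 → 2 → 4; 3 → 3 → 1; 4 → 6 → 7; 5 → 7 → 2; 6 → 4 → 3; 7 → 5 → 6.
So f ∘ g in one-line form is 5 4 1 7 2 3 6.

5 4 1 7 2 3 6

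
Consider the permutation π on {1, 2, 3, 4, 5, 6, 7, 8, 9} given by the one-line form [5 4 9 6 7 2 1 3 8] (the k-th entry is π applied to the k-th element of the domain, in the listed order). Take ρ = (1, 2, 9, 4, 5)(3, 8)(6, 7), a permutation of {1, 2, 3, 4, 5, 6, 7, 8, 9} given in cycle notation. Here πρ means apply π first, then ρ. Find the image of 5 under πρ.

6

(πρ)(5) = ρ(π(5)). π(5) = 7, then ρ(7) = 6. So (πρ)(5) = 6.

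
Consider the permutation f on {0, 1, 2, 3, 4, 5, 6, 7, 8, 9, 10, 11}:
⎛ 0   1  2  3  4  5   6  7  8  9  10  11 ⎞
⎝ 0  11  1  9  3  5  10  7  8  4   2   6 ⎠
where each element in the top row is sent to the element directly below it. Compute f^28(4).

3

Tracing 4 → 3 → … returns to 4 after 3 steps, so 4 lies in a 3-cycle (3 9 4).
On a 3-cycle, f^3 is the identity, so f^28 = f^1 there (28 ≡ 1 mod 3).
Stepping 1 place around the cycle: 4 → 3.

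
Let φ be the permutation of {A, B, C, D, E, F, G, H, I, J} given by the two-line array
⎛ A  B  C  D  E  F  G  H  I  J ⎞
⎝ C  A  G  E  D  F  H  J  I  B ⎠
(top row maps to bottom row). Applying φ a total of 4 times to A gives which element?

J

Tracing A → C → … returns to A after 6 steps, so A lies in a 6-cycle (A C G H J B).
Advancing 4 steps from A: A → C → G → H → J.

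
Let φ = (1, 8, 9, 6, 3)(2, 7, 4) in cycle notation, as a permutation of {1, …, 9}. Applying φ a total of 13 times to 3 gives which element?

9

3 lies in the 5-cycle (1, 8, 9, 6, 3).
Since the cycle has length 5, φ^13 acts on it the same as φ^3 (13 mod 5 = 3).
Stepping 3 places around the cycle: 3 → 1 → 8 → 9.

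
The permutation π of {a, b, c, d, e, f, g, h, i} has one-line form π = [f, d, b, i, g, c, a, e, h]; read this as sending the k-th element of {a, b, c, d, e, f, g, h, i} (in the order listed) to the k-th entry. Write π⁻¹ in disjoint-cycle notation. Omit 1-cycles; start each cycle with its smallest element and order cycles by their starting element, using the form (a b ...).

First write π in disjoint cycles: (a f c b d i h e g).
The inverse reverses every cycle; in canonical form, π⁻¹ = (a g e h i d b c f).

(a g e h i d b c f)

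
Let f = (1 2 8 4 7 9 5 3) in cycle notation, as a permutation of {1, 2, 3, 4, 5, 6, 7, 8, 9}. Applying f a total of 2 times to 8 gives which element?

8 lies in the 8-cycle (1 2 8 4 7 9 5 3).
Stepping 2 places around the cycle: 8 → 4 → 7.

7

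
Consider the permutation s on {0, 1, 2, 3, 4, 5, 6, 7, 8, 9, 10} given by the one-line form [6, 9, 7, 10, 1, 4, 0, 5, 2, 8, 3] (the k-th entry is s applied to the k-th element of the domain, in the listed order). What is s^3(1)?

2

Tracing 1 → 9 → … returns to 1 after 7 steps, so 1 lies in a 7-cycle (1 9 8 2 7 5 4).
Stepping 3 places around the cycle: 1 → 9 → 8 → 2.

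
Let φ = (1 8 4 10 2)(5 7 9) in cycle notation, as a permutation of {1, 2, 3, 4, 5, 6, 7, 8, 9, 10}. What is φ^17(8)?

8 lies in the 5-cycle (1 8 4 10 2).
Powers repeat with period 5 on this cycle, and 17 mod 5 = 2, so φ^17(8) = φ^2(8).
Advancing 2 steps from 8: 8 → 4 → 10.

10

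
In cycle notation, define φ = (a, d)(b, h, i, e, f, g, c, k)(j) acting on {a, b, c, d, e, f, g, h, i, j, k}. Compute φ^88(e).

e lies in the 8-cycle (b, h, i, e, f, g, c, k).
On an 8-cycle, φ^8 is the identity, so φ^88 = φ^0 there (88 ≡ 0 mod 8).
So φ^88(e) = e.

e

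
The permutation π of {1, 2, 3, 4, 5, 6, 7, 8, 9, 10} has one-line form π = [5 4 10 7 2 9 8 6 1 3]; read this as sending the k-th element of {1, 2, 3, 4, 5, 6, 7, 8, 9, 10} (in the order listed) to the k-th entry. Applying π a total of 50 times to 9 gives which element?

5

Tracing 9 → 1 → … returns to 9 after 8 steps, so 9 lies in an 8-cycle (1 5 2 4 7 8 6 9).
Since the cycle has length 8, π^50 acts on it the same as π^2 (50 mod 8 = 2).
Stepping 2 places around the cycle: 9 → 1 → 5.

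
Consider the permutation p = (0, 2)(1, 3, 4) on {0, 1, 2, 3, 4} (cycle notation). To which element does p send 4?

Within (1, 3, 4), 4 ↦ 1.

1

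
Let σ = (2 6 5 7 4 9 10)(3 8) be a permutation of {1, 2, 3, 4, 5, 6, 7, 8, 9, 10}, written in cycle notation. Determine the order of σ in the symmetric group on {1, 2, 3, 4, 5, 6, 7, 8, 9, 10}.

The cycle type of σ is (7, 2, 1).
The order of σ is the least common multiple of its cycle lengths: lcm(7, 2) = 14.

14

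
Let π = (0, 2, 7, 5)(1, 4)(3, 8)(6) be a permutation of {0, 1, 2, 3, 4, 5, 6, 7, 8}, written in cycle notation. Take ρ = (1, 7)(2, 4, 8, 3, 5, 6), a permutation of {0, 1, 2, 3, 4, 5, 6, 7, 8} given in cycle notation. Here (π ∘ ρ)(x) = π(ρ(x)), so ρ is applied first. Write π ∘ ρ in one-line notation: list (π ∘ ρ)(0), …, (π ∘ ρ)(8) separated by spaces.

For each element, apply ρ then π: 0 → 0 → 2; 1 → 7 → 5; 2 → 4 → 1; 3 → 5 → 0; 4 → 8 → 3; 5 → 6 → 6; 6 → 2 → 7; 7 → 1 → 4; 8 → 3 → 8.
So π ∘ ρ in one-line form is 2 5 1 0 3 6 7 4 8.

2 5 1 0 3 6 7 4 8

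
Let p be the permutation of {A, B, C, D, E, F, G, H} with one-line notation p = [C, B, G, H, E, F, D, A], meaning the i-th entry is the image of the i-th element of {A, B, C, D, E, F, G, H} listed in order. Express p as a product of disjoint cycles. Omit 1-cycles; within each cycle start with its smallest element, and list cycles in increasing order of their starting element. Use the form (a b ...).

(A C G D H)

From A: A → C → G → D → H → A, closing the cycle (A C G D H).
Continuing from each remaining unvisited element yields (A C G D H).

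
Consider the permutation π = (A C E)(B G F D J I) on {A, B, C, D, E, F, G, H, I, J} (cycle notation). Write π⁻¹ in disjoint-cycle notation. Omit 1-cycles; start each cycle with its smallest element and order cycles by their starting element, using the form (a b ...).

(A E C)(B I J D F G)

If π sends a → b within a cycle, π⁻¹ sends b → a; equivalently, reverse each cycle.
Reversing each cycle of π and rotating so the smallest element leads gives (A E C)(B I J D F G).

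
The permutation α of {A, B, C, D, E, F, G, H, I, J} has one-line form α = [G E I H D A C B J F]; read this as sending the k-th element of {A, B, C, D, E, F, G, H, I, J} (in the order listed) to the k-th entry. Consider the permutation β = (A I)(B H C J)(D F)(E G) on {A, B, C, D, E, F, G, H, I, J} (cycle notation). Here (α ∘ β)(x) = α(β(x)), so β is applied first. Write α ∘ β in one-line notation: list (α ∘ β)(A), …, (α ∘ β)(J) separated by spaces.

(α ∘ β)(x) = α(β(x)). Computing each image: α(β(A)) = α(I) = J, α(β(B)) = α(H) = B, α(β(C)) = α(J) = F, α(β(D)) = α(F) = A, α(β(E)) = α(G) = C, α(β(F)) = α(D) = H, α(β(G)) = α(E) = D, α(β(H)) = α(C) = I, α(β(I)) = α(A) = G, α(β(J)) = α(B) = E.
Hence α ∘ β = [J B F A C H D I G E].

J B F A C H D I G E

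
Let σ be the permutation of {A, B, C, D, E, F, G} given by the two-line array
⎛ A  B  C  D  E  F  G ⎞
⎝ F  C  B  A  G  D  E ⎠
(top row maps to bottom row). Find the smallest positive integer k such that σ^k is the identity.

The disjoint-cycle form of σ has cycle lengths 3, 2, 2.
The order of σ is the least common multiple of its cycle lengths: lcm(3, 2, 2) = 6.

6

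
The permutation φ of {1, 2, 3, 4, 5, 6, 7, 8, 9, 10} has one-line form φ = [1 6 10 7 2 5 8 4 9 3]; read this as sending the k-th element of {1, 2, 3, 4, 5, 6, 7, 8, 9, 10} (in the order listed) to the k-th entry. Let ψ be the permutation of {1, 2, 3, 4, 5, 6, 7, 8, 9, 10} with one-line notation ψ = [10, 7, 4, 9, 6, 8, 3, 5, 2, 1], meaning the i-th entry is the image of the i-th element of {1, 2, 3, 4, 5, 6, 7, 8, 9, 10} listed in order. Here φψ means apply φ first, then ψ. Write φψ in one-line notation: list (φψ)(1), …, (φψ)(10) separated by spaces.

Chase each element through φ then ψ: 1 → 1 → 10; 2 → 6 → 8; 3 → 10 → 1; 4 → 7 → 3; 5 → 2 → 7; 6 → 5 → 6; 7 → 8 → 5; 8 → 4 → 9; 9 → 9 → 2; 10 → 3 → 4.
So φψ in one-line form is 10 8 1 3 7 6 5 9 2 4.

10 8 1 3 7 6 5 9 2 4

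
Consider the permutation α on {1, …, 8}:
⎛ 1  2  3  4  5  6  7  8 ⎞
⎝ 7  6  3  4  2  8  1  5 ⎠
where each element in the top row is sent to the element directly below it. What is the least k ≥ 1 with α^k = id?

Decomposing into disjoint cycles gives cycle lengths 4, 2, 1, 1.
The order of α is the least common multiple of its cycle lengths: lcm(4, 2) = 4.

4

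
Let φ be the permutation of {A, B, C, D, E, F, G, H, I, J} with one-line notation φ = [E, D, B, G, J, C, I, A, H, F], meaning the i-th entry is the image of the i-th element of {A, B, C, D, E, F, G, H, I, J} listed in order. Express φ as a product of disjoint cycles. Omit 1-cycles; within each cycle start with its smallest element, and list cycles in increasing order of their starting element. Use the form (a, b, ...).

(A, E, J, F, C, B, D, G, I, H)

Start at A and follow images: A → E → J → F → C → B → D → G → I → H → A, giving the cycle (A, E, J, F, C, B, D, G, I, H).
Repeating from the next unused element and collecting all non-trivial cycles gives (A, E, J, F, C, B, D, G, I, H).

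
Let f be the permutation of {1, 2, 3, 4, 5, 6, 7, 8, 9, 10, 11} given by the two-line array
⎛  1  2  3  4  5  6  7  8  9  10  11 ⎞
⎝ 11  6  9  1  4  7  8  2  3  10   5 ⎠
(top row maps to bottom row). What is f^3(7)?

6

Tracing 7 → 8 → … returns to 7 after 4 steps, so 7 lies in a 4-cycle (2 6 7 8).
Advancing 3 steps from 7: 7 → 8 → 2 → 6.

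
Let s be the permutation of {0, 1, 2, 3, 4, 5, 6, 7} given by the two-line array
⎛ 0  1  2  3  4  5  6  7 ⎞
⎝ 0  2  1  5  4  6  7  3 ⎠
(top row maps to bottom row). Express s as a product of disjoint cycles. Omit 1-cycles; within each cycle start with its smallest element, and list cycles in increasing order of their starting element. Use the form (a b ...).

(1 2)(3 5 6 7)

Start at 1 and follow images: 1 → 2 → 1, giving the cycle (1 2).
Repeating from the next unused element and collecting all non-trivial cycles gives (1 2)(3 5 6 7).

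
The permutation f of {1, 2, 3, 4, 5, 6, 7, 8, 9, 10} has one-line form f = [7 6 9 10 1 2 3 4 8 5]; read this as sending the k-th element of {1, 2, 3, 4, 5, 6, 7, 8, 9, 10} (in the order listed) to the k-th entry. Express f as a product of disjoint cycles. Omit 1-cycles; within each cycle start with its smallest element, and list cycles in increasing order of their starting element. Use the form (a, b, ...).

Iterating f from 1 gives 1 → 7 → 3 → 9 → 8 → 4 → 10 → 5 → 1; that is the 8-cycle (1, 7, 3, 9, 8, 4, 10, 5).
Repeating from the next unused element and collecting all non-trivial cycles gives (1, 7, 3, 9, 8, 4, 10, 5)(2, 6).

(1, 7, 3, 9, 8, 4, 10, 5)(2, 6)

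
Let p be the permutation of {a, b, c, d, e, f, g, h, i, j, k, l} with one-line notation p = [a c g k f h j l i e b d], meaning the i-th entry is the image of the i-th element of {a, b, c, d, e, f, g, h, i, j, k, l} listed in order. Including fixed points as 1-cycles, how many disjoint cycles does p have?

3

The cycle decomposition is (a)(b, c, g, j, e, f, h, l, d, k)(i), which has 3 cycles (counting 1-cycles).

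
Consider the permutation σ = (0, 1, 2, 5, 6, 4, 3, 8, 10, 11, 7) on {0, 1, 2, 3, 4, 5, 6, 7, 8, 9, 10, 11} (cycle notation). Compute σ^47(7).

7 lies in the 11-cycle (0, 1, 2, 5, 6, 4, 3, 8, 10, 11, 7).
Since the cycle has length 11, σ^47 acts on it the same as σ^3 (47 mod 11 = 3).
Advancing 3 steps from 7: 7 → 0 → 1 → 2.

2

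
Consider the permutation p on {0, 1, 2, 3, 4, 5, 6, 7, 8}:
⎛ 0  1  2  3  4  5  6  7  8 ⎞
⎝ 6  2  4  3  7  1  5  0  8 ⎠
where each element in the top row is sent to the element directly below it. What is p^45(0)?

Tracing 0 → 6 → … returns to 0 after 7 steps, so 0 lies in a 7-cycle (0, 6, 5, 1, 2, 4, 7).
On a 7-cycle, p^7 is the identity, so p^45 = p^3 there (45 ≡ 3 mod 7).
Stepping 3 places around the cycle: 0 → 6 → 5 → 1.

1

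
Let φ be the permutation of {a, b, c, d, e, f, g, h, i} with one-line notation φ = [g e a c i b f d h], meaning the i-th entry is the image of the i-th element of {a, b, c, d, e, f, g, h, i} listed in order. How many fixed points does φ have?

0

No element satisfies φ(x) = x, so there are 0 fixed points.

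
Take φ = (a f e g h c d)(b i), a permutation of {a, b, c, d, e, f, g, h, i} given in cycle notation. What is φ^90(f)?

f lies in the 7-cycle (a f e g h c d).
On a 7-cycle, φ^7 is the identity, so φ^90 = φ^6 there (90 ≡ 6 mod 7).
Stepping 6 places around the cycle: f → e → g → h → c → d → a.

a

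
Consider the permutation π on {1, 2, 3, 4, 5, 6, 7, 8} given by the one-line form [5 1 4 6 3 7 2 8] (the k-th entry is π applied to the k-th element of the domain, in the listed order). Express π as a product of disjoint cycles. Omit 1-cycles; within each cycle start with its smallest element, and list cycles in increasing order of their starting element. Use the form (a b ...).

From 1: 1 → 5 → 3 → 4 → 6 → 7 → 2 → 1, closing the cycle (1 5 3 4 6 7 2).
Repeating from the next unused element and collecting all non-trivial cycles gives (1 5 3 4 6 7 2).

(1 5 3 4 6 7 2)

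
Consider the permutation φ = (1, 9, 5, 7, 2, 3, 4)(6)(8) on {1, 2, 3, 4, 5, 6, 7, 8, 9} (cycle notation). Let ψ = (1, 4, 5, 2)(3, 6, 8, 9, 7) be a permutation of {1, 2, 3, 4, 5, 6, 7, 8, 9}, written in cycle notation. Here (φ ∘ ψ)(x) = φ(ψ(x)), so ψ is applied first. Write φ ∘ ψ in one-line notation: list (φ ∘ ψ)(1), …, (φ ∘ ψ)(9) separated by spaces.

1 9 6 7 3 8 4 5 2

Chase each element through ψ then φ: 1 → 4 → 1; 2 → 1 → 9; 3 → 6 → 6; 4 → 5 → 7; 5 → 2 → 3; 6 → 8 → 8; 7 → 3 → 4; 8 → 9 → 5; 9 → 7 → 2.
Collecting the images, φ ∘ ψ = [1 9 6 7 3 8 4 5 2].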